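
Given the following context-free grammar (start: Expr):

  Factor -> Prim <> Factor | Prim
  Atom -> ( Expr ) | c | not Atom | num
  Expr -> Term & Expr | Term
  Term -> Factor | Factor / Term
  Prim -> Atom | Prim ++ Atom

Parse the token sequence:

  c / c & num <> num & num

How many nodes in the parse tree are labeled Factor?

[Expr [Term [Factor [Prim [Atom c]]] / [Term [Factor [Prim [Atom c]]]]] & [Expr [Term [Factor [Prim [Atom num]] <> [Factor [Prim [Atom num]]]]] & [Expr [Term [Factor [Prim [Atom num]]]]]]]

5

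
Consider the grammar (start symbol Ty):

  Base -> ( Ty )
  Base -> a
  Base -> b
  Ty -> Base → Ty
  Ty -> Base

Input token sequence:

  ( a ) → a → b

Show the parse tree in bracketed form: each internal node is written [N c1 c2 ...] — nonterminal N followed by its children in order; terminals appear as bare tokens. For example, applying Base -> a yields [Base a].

[Ty [Base ( [Ty [Base a]] )] → [Ty [Base a] → [Ty [Base b]]]]

Ty
Base → Ty
( Ty ) → Ty
( Base ) → Ty
( a ) → Ty
( a ) → Base → Ty
( a ) → a → Ty
( a ) → a → Base
( a ) → a → b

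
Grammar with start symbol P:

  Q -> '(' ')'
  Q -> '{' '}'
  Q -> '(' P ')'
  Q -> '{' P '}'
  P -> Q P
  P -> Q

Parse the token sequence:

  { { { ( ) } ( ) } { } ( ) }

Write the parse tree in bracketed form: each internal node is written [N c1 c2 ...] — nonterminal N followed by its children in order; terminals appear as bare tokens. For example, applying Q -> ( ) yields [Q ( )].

P
Q
{ P }
{ Q P }
{ { P } P }
{ { Q P } P }
{ { { P } P } P }
{ { { Q } P } P }
{ { { ( ) } P } P }
{ { { ( ) } Q } P }
{ { { ( ) } ( ) } P }
{ { { ( ) } ( ) } Q P }
{ { { ( ) } ( ) } { } P }
{ { { ( ) } ( ) } { } Q }
{ { { ( ) } ( ) } { } ( ) }

[P [Q { [P [Q { [P [Q { [P [Q ( )]] }] [P [Q ( )]]] }] [P [Q { }] [P [Q ( )]]]] }]]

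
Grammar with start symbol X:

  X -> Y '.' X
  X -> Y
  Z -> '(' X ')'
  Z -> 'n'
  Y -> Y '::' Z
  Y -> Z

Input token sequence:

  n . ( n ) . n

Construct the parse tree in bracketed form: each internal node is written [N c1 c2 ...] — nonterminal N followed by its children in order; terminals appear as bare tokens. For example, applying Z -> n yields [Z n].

[X [Y [Z n]] . [X [Y [Z ( [X [Y [Z n]]] )]] . [X [Y [Z n]]]]]

X
Y . X
Z . X
n . X
n . Y . X
n . Z . X
n . ( X ) . X
n . ( Y ) . X
n . ( Z ) . X
n . ( n ) . X
n . ( n ) . Y
n . ( n ) . Z
n . ( n ) . n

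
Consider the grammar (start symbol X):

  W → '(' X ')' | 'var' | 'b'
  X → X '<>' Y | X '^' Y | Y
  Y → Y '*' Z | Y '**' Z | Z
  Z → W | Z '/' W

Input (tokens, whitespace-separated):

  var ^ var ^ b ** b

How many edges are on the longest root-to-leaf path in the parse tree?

6

[X [X [X [Y [Z [W var]]]] ^ [Y [Z [W var]]]] ^ [Y [Y [Z [W b]]] ** [Z [W b]]]]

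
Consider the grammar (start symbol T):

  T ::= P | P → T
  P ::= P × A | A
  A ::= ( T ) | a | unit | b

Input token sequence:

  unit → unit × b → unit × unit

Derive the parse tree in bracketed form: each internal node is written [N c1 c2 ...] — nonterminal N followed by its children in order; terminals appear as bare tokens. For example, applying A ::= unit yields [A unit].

[T [P [A unit]] → [T [P [P [A unit]] × [A b]] → [T [P [P [A unit]] × [A unit]]]]]

T
P → T
A → T
unit → T
unit → P → T
unit → P × A → T
unit → A × A → T
unit → unit × A → T
unit → unit × b → T
unit → unit × b → P
unit → unit × b → P × A
unit → unit × b → A × A
unit → unit × b → unit × A
unit → unit × b → unit × unit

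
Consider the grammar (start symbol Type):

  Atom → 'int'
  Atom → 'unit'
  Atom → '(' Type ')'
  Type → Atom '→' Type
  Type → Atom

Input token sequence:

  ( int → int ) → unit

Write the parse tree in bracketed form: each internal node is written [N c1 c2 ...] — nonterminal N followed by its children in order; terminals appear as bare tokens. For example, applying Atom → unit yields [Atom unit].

[Type [Atom ( [Type [Atom int] → [Type [Atom int]]] )] → [Type [Atom unit]]]

Type
Atom → Type
( Type ) → Type
( Atom → Type ) → Type
( int → Type ) → Type
( int → Atom ) → Type
( int → int ) → Type
( int → int ) → Atom
( int → int ) → unit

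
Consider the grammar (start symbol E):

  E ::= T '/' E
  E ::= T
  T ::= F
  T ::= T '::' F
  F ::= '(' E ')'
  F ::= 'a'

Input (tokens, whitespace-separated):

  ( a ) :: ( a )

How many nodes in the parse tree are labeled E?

3

[E [T [T [F ( [E [T [F a]]] )]] :: [F ( [E [T [F a]]] )]]]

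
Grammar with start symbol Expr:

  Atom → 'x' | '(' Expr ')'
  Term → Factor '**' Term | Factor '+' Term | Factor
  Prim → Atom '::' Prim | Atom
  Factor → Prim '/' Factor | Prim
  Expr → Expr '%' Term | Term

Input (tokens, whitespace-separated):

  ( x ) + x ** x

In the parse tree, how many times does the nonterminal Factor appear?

4

[Expr [Term [Factor [Prim [Atom ( [Expr [Term [Factor [Prim [Atom x]]]]] )]]] + [Term [Factor [Prim [Atom x]]] ** [Term [Factor [Prim [Atom x]]]]]]]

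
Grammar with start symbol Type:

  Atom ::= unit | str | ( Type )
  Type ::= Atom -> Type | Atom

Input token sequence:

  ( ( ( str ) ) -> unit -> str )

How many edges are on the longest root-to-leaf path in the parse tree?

8

[Type [Atom ( [Type [Atom ( [Type [Atom ( [Type [Atom str]] )]] )] -> [Type [Atom unit] -> [Type [Atom str]]]] )]]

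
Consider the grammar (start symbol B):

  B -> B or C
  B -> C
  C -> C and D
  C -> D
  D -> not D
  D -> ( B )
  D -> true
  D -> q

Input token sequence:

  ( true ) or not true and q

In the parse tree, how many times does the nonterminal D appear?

5

[B [B [C [D ( [B [C [D true]]] )]]] or [C [C [D not [D true]]] and [D q]]]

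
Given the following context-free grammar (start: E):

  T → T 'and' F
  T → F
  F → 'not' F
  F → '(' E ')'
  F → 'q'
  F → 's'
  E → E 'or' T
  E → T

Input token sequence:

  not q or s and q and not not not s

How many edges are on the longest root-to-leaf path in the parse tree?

[E [E [T [F not [F q]]]] or [T [T [T [F s]] and [F q]] and [F not [F not [F not [F s]]]]]]

6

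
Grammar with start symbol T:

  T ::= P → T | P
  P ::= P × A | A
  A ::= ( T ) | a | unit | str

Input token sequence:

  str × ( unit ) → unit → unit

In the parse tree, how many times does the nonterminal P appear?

5

[T [P [P [A str]] × [A ( [T [P [A unit]]] )]] → [T [P [A unit]] → [T [P [A unit]]]]]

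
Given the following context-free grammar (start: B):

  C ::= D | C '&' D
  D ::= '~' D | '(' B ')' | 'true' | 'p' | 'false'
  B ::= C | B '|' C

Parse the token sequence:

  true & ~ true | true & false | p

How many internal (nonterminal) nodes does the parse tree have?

14

[B [B [B [C [C [D true]] & [D ~ [D true]]]] | [C [C [D true]] & [D false]]] | [C [D p]]]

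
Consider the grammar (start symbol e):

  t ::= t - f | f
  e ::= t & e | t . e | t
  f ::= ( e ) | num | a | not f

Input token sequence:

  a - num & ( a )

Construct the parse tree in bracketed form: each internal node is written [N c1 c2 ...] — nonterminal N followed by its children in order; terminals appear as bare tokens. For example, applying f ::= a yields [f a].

e
t & e
t - f & e
f - f & e
a - f & e
a - num & e
a - num & t
a - num & f
a - num & ( e )
a - num & ( t )
a - num & ( f )
a - num & ( a )

[e [t [t [f a]] - [f num]] & [e [t [f ( [e [t [f a]]] )]]]]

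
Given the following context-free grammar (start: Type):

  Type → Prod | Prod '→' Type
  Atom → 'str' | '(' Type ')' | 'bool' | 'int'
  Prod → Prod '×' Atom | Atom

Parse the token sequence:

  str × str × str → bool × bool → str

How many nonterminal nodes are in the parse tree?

[Type [Prod [Prod [Prod [Atom str]] × [Atom str]] × [Atom str]] → [Type [Prod [Prod [Atom bool]] × [Atom bool]] → [Type [Prod [Atom str]]]]]

15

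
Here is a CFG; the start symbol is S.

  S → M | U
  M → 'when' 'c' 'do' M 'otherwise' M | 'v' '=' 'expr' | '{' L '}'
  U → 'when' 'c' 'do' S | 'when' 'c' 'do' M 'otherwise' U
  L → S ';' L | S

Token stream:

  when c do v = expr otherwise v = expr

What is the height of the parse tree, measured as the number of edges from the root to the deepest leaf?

[S [M when c do [M v = expr] otherwise [M v = expr]]]

3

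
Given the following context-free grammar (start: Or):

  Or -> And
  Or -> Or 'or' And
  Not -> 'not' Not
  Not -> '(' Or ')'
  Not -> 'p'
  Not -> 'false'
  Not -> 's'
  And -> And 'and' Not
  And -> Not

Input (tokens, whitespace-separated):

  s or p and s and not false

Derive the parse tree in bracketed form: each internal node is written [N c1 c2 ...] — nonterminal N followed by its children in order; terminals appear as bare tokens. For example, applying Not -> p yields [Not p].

[Or [Or [And [Not s]]] or [And [And [And [Not p]] and [Not s]] and [Not not [Not false]]]]

Or
Or or And
And or And
Not or And
s or And
s or And and Not
s or And and Not and Not
s or Not and Not and Not
s or p and Not and Not
s or p and s and Not
s or p and s and not Not
s or p and s and not false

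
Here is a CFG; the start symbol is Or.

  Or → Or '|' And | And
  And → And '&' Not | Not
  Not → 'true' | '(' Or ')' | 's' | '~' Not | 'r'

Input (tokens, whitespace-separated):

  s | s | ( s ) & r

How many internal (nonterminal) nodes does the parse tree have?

[Or [Or [Or [And [Not s]]] | [And [Not s]]] | [And [And [Not ( [Or [And [Not s]]] )]] & [Not r]]]

14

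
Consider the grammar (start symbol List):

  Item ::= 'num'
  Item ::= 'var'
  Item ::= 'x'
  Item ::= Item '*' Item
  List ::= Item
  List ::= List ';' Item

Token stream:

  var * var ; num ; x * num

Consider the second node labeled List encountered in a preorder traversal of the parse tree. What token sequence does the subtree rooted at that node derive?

var * var ; num

[List [List [List [Item [Item var] * [Item var]]] ; [Item num]] ; [Item [Item x] * [Item num]]]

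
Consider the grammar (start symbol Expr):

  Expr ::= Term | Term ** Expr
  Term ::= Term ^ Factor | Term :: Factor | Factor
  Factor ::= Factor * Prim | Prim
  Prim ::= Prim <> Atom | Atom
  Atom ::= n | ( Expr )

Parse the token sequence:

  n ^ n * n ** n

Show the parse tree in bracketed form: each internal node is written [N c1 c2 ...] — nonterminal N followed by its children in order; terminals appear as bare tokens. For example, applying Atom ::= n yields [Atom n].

[Expr [Term [Term [Factor [Prim [Atom n]]]] ^ [Factor [Factor [Prim [Atom n]]] * [Prim [Atom n]]]] ** [Expr [Term [Factor [Prim [Atom n]]]]]]

Expr
Term ** Expr
Term ^ Factor ** Expr
Factor ^ Factor ** Expr
Prim ^ Factor ** Expr
Atom ^ Factor ** Expr
n ^ Factor ** Expr
n ^ Factor * Prim ** Expr
n ^ Prim * Prim ** Expr
n ^ Atom * Prim ** Expr
n ^ n * Prim ** Expr
n ^ n * Atom ** Expr
n ^ n * n ** Expr
n ^ n * n ** Term
n ^ n * n ** Factor
n ^ n * n ** Prim
n ^ n * n ** Atom
n ^ n * n ** n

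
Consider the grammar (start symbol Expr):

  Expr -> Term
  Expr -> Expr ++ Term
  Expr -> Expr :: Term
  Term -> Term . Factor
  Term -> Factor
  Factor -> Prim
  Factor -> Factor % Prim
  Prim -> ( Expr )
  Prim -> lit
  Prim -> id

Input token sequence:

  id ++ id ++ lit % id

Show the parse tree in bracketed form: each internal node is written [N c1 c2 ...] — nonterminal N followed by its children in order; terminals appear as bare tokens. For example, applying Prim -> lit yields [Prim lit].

Expr
Expr ++ Term
Expr ++ Term ++ Term
Term ++ Term ++ Term
Factor ++ Term ++ Term
Prim ++ Term ++ Term
id ++ Term ++ Term
id ++ Factor ++ Term
id ++ Prim ++ Term
id ++ id ++ Term
id ++ id ++ Factor
id ++ id ++ Factor % Prim
id ++ id ++ Prim % Prim
id ++ id ++ lit % Prim
id ++ id ++ lit % id

[Expr [Expr [Expr [Term [Factor [Prim id]]]] ++ [Term [Factor [Prim id]]]] ++ [Term [Factor [Factor [Prim lit]] % [Prim id]]]]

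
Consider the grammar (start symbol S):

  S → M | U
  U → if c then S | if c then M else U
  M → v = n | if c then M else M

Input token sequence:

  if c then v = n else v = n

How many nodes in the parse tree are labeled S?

[S [M if c then [M v = n] else [M v = n]]]

1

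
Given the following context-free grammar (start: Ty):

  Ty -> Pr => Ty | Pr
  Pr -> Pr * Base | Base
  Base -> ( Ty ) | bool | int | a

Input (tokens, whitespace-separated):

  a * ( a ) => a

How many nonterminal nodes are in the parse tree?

[Ty [Pr [Pr [Base a]] * [Base ( [Ty [Pr [Base a]]] )]] => [Ty [Pr [Base a]]]]

11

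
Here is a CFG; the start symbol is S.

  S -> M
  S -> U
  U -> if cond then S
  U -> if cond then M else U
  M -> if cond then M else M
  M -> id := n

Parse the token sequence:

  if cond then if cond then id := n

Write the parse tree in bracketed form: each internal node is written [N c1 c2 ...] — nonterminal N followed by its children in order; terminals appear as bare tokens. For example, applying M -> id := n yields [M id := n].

S
U
if cond then S
if cond then U
if cond then if cond then S
if cond then if cond then M
if cond then if cond then id := n

[S [U if cond then [S [U if cond then [S [M id := n]]]]]]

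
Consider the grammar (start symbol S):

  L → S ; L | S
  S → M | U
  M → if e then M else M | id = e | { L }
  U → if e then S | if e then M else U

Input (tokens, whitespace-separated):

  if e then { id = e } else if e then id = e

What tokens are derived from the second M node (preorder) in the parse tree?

[S [U if e then [M { [L [S [M id = e]]] }] else [U if e then [S [M id = e]]]]]

id = e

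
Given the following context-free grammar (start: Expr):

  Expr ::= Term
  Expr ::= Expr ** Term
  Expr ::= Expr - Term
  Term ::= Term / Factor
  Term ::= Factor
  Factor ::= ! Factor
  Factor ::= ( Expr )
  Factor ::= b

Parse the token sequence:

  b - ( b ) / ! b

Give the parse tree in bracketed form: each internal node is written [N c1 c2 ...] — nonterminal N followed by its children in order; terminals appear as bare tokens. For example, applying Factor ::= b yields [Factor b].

Expr
Expr - Term
Term - Term
Factor - Term
b - Term
b - Term / Factor
b - Factor / Factor
b - ( Expr ) / Factor
b - ( Term ) / Factor
b - ( Factor ) / Factor
b - ( b ) / Factor
b - ( b ) / ! Factor
b - ( b ) / ! b

[Expr [Expr [Term [Factor b]]] - [Term [Term [Factor ( [Expr [Term [Factor b]]] )]] / [Factor ! [Factor b]]]]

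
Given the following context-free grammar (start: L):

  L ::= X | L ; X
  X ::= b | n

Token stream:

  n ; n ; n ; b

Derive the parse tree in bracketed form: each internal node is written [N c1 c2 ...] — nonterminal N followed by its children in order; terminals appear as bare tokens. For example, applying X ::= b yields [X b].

L
L ; X
L ; X ; X
L ; X ; X ; X
X ; X ; X ; X
n ; X ; X ; X
n ; n ; X ; X
n ; n ; n ; X
n ; n ; n ; b

[L [L [L [L [X n]] ; [X n]] ; [X n]] ; [X b]]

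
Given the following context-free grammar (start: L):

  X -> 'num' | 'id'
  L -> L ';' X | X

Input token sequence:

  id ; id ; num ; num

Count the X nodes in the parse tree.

[L [L [L [L [X id]] ; [X id]] ; [X num]] ; [X num]]

4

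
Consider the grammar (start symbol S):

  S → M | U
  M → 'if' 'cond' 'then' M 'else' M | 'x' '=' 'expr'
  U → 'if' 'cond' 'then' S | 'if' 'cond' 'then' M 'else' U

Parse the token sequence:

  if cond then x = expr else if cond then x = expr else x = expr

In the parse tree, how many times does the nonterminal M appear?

[S [M if cond then [M x = expr] else [M if cond then [M x = expr] else [M x = expr]]]]

5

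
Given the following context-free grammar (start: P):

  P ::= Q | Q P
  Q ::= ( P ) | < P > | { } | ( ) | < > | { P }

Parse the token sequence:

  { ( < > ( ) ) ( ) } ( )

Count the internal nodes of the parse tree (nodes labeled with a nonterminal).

12

[P [Q { [P [Q ( [P [Q < >] [P [Q ( )]]] )] [P [Q ( )]]] }] [P [Q ( )]]]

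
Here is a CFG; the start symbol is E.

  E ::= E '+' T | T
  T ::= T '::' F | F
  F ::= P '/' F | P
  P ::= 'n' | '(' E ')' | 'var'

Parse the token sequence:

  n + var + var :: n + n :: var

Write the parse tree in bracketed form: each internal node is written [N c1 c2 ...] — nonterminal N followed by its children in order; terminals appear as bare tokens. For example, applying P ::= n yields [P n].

[E [E [E [E [T [F [P n]]]] + [T [F [P var]]]] + [T [T [F [P var]]] :: [F [P n]]]] + [T [T [F [P n]]] :: [F [P var]]]]

E
E + T
E + T + T
E + T + T + T
T + T + T + T
F + T + T + T
P + T + T + T
n + T + T + T
n + F + T + T
n + P + T + T
n + var + T + T
n + var + T :: F + T
n + var + F :: F + T
n + var + P :: F + T
n + var + var :: F + T
n + var + var :: P + T
n + var + var :: n + T
n + var + var :: n + T :: F
n + var + var :: n + F :: F
n + var + var :: n + P :: F
n + var + var :: n + n :: F
n + var + var :: n + n :: P
n + var + var :: n + n :: var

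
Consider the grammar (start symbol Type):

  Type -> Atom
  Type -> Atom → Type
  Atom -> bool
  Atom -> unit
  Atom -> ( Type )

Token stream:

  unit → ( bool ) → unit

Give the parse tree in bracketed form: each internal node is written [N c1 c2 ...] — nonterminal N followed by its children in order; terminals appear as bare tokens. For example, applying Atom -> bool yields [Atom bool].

[Type [Atom unit] → [Type [Atom ( [Type [Atom bool]] )] → [Type [Atom unit]]]]

Type
Atom → Type
unit → Type
unit → Atom → Type
unit → ( Type ) → Type
unit → ( Atom ) → Type
unit → ( bool ) → Type
unit → ( bool ) → Atom
unit → ( bool ) → unit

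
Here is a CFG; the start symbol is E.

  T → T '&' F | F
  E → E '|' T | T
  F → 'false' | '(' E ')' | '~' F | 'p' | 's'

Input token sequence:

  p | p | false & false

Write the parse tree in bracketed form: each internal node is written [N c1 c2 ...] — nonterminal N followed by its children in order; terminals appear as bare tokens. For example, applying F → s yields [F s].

E
E | T
E | T | T
T | T | T
F | T | T
p | T | T
p | F | T
p | p | T
p | p | T & F
p | p | F & F
p | p | false & F
p | p | false & false

[E [E [E [T [F p]]] | [T [F p]]] | [T [T [F false]] & [F false]]]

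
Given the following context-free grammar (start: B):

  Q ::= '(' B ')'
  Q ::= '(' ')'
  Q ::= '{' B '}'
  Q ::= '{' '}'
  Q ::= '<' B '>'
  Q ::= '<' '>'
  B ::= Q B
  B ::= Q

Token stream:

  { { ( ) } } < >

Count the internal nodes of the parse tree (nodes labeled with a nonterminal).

[B [Q { [B [Q { [B [Q ( )]] }]] }] [B [Q < >]]]

8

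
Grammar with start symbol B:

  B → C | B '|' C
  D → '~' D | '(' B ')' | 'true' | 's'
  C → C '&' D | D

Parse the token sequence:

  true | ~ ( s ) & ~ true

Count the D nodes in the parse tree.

6

[B [B [C [D true]]] | [C [C [D ~ [D ( [B [C [D s]]] )]]] & [D ~ [D true]]]]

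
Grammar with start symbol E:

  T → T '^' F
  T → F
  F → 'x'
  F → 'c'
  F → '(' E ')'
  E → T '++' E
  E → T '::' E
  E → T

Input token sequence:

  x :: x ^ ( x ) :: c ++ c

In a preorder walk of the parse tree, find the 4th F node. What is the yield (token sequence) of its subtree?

[E [T [F x]] :: [E [T [T [F x]] ^ [F ( [E [T [F x]]] )]] :: [E [T [F c]] ++ [E [T [F c]]]]]]

x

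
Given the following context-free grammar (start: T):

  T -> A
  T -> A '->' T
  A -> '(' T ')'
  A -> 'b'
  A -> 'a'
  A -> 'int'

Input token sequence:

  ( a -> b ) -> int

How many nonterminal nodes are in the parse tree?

8

[T [A ( [T [A a] -> [T [A b]]] )] -> [T [A int]]]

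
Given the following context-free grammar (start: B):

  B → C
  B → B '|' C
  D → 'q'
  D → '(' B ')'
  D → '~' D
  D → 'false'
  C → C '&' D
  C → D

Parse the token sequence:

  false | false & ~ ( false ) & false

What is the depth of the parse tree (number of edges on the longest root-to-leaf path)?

[B [B [C [D false]]] | [C [C [C [D false]] & [D ~ [D ( [B [C [D false]]] )]]] & [D false]]]

8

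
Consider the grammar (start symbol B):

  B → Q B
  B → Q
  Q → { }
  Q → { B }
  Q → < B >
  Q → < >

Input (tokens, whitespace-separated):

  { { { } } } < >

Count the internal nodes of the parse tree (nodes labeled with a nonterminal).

[B [Q { [B [Q { [B [Q { }]] }]] }] [B [Q < >]]]

8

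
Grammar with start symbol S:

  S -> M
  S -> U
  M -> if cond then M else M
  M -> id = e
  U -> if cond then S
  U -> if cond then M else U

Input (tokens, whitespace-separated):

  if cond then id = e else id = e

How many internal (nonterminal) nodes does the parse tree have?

4

[S [M if cond then [M id = e] else [M id = e]]]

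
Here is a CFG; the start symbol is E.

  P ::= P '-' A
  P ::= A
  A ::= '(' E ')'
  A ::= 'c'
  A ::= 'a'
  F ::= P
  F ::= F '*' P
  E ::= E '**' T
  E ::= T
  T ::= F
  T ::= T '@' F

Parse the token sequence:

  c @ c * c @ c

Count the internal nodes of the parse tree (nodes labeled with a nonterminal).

[E [T [T [T [F [P [A c]]]] @ [F [F [P [A c]]] * [P [A c]]]] @ [F [P [A c]]]]]

16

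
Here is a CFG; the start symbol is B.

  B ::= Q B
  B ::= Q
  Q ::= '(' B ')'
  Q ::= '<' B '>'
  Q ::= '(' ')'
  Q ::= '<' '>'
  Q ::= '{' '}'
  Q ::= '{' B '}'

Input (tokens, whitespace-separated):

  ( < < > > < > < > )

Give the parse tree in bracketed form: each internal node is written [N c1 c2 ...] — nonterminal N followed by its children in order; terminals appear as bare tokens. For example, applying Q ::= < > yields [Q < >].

[B [Q ( [B [Q < [B [Q < >]] >] [B [Q < >] [B [Q < >]]]] )]]

B
Q
( B )
( Q B )
( < B > B )
( < Q > B )
( < < > > B )
( < < > > Q B )
( < < > > < > B )
( < < > > < > Q )
( < < > > < > < > )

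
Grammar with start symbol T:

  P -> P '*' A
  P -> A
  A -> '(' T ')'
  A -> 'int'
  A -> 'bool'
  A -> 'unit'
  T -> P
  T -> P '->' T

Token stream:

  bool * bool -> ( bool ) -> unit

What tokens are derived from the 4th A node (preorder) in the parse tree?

bool

[T [P [P [A bool]] * [A bool]] -> [T [P [A ( [T [P [A bool]]] )]] -> [T [P [A unit]]]]]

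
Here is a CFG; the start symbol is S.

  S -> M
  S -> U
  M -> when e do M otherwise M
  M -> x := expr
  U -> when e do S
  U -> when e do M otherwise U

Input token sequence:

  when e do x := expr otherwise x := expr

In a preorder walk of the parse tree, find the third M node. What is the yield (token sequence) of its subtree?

x := expr

[S [M when e do [M x := expr] otherwise [M x := expr]]]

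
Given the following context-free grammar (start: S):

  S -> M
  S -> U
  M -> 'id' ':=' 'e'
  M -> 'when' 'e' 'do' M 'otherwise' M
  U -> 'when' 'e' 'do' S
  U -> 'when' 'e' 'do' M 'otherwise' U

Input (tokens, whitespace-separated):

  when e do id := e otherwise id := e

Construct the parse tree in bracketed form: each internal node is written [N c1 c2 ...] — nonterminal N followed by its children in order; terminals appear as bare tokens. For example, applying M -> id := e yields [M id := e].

S
M
when e do M otherwise M
when e do id := e otherwise M
when e do id := e otherwise id := e

[S [M when e do [M id := e] otherwise [M id := e]]]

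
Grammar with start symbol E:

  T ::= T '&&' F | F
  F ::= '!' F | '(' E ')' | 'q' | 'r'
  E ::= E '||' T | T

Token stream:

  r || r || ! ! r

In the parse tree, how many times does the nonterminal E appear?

3

[E [E [E [T [F r]]] || [T [F r]]] || [T [F ! [F ! [F r]]]]]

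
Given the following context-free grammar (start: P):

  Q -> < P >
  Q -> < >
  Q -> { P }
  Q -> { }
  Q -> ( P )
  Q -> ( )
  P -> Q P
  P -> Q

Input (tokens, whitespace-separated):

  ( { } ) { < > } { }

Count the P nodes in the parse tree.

5

[P [Q ( [P [Q { }]] )] [P [Q { [P [Q < >]] }] [P [Q { }]]]]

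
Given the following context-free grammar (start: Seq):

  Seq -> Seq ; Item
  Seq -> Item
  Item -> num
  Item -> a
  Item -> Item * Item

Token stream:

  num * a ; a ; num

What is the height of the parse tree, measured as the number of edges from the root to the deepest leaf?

[Seq [Seq [Seq [Item [Item num] * [Item a]]] ; [Item a]] ; [Item num]]

5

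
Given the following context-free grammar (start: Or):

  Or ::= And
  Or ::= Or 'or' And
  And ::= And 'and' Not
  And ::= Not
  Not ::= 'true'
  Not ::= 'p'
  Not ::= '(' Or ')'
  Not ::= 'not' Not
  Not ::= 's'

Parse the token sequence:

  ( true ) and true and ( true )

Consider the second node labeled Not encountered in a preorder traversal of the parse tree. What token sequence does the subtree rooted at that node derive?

[Or [And [And [And [Not ( [Or [And [Not true]]] )]] and [Not true]] and [Not ( [Or [And [Not true]]] )]]]

true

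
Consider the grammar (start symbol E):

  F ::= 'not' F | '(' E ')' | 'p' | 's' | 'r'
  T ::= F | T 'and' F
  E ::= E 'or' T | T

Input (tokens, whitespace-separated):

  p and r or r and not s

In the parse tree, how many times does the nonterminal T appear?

4

[E [E [T [T [F p]] and [F r]]] or [T [T [F r]] and [F not [F s]]]]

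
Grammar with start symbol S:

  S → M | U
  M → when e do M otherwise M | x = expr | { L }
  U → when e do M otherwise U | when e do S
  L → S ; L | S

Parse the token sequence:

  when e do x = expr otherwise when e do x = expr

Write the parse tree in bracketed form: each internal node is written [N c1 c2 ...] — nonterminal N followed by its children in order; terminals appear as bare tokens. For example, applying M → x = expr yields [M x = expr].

[S [U when e do [M x = expr] otherwise [U when e do [S [M x = expr]]]]]

S
U
when e do M otherwise U
when e do x = expr otherwise U
when e do x = expr otherwise when e do S
when e do x = expr otherwise when e do M
when e do x = expr otherwise when e do x = expr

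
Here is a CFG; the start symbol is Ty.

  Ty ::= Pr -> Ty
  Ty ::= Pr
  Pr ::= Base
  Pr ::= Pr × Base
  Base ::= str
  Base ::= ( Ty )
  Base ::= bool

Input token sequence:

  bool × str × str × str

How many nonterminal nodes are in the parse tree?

9

[Ty [Pr [Pr [Pr [Pr [Base bool]] × [Base str]] × [Base str]] × [Base str]]]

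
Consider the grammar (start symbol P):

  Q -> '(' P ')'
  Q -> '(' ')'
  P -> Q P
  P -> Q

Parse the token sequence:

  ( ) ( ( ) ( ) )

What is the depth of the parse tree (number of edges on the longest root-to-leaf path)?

[P [Q ( )] [P [Q ( [P [Q ( )] [P [Q ( )]]] )]]]

6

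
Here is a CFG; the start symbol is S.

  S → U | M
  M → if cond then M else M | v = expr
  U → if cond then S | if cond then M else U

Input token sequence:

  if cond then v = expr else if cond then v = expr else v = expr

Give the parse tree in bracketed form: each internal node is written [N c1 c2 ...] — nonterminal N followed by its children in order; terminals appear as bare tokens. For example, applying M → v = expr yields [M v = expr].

[S [M if cond then [M v = expr] else [M if cond then [M v = expr] else [M v = expr]]]]

S
M
if cond then M else M
if cond then v = expr else M
if cond then v = expr else if cond then M else M
if cond then v = expr else if cond then v = expr else M
if cond then v = expr else if cond then v = expr else v = expr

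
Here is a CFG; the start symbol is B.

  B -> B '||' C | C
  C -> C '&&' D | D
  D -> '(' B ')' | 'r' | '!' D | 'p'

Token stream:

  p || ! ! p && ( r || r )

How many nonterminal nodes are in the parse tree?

16

[B [B [C [D p]]] || [C [C [D ! [D ! [D p]]]] && [D ( [B [B [C [D r]]] || [C [D r]]] )]]]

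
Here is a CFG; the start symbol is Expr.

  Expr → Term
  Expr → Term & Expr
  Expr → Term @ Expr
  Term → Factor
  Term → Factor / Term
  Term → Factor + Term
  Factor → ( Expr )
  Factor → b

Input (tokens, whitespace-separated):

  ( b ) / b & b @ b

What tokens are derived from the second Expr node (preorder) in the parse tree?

[Expr [Term [Factor ( [Expr [Term [Factor b]]] )] / [Term [Factor b]]] & [Expr [Term [Factor b]] @ [Expr [Term [Factor b]]]]]

b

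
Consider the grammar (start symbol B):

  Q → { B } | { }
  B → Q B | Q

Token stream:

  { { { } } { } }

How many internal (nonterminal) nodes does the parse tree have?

[B [Q { [B [Q { [B [Q { }]] }] [B [Q { }]]] }]]

8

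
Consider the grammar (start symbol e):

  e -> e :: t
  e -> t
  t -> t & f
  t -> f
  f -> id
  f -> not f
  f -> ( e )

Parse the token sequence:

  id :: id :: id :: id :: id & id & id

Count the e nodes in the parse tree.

5

[e [e [e [e [e [t [f id]]] :: [t [f id]]] :: [t [f id]]] :: [t [f id]]] :: [t [t [t [f id]] & [f id]] & [f id]]]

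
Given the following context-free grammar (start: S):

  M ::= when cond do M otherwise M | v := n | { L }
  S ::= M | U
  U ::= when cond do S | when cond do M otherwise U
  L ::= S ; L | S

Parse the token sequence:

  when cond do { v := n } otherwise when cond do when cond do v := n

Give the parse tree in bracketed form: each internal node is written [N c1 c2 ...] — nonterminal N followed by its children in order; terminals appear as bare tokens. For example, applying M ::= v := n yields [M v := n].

S
U
when cond do M otherwise U
when cond do { L } otherwise U
when cond do { S } otherwise U
when cond do { M } otherwise U
when cond do { v := n } otherwise U
when cond do { v := n } otherwise when cond do S
when cond do { v := n } otherwise when cond do U
when cond do { v := n } otherwise when cond do when cond do S
when cond do { v := n } otherwise when cond do when cond do M
when cond do { v := n } otherwise when cond do when cond do v := n

[S [U when cond do [M { [L [S [M v := n]]] }] otherwise [U when cond do [S [U when cond do [S [M v := n]]]]]]]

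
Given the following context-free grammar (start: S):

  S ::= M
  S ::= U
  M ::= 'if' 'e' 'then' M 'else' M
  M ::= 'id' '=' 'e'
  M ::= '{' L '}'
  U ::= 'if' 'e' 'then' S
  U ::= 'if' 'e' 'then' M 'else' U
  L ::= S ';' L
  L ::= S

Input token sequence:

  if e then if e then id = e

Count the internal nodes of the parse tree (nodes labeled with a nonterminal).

6

[S [U if e then [S [U if e then [S [M id = e]]]]]]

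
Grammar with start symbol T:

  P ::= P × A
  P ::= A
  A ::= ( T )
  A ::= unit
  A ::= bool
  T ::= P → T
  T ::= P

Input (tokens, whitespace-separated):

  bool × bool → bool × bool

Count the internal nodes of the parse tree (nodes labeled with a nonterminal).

[T [P [P [A bool]] × [A bool]] → [T [P [P [A bool]] × [A bool]]]]

10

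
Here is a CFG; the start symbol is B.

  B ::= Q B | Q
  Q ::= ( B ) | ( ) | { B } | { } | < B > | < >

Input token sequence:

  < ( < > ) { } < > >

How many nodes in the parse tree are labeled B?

5

[B [Q < [B [Q ( [B [Q < >]] )] [B [Q { }] [B [Q < >]]]] >]]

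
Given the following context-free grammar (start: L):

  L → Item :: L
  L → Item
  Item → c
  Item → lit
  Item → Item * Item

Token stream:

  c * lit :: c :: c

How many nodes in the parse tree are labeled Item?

5

[L [Item [Item c] * [Item lit]] :: [L [Item c] :: [L [Item c]]]]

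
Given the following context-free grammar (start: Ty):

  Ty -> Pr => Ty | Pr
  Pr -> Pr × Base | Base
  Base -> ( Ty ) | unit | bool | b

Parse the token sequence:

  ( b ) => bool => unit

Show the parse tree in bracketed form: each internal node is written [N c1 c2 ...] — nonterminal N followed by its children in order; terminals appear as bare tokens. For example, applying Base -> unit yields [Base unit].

[Ty [Pr [Base ( [Ty [Pr [Base b]]] )]] => [Ty [Pr [Base bool]] => [Ty [Pr [Base unit]]]]]

Ty
Pr => Ty
Base => Ty
( Ty ) => Ty
( Pr ) => Ty
( Base ) => Ty
( b ) => Ty
( b ) => Pr => Ty
( b ) => Base => Ty
( b ) => bool => Ty
( b ) => bool => Pr
( b ) => bool => Base
( b ) => bool => unit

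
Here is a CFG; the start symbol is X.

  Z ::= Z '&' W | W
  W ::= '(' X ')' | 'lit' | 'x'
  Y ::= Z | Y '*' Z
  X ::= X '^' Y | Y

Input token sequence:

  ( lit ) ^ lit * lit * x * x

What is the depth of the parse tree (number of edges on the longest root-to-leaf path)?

9

[X [X [Y [Z [W ( [X [Y [Z [W lit]]]] )]]]] ^ [Y [Y [Y [Y [Z [W lit]]] * [Z [W lit]]] * [Z [W x]]] * [Z [W x]]]]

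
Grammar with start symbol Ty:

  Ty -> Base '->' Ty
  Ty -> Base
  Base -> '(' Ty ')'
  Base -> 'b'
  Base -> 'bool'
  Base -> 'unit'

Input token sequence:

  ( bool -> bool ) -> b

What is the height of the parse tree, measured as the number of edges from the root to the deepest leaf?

5

[Ty [Base ( [Ty [Base bool] -> [Ty [Base bool]]] )] -> [Ty [Base b]]]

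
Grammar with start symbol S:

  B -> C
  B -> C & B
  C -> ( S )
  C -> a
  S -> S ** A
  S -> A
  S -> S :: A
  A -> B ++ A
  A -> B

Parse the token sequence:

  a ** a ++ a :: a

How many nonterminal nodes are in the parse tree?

15

[S [S [S [A [B [C a]]]] ** [A [B [C a]] ++ [A [B [C a]]]]] :: [A [B [C a]]]]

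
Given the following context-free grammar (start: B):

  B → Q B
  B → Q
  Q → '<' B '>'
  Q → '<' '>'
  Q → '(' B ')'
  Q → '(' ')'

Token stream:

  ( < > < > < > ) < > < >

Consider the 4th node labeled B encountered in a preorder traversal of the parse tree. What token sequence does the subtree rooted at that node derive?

< >

[B [Q ( [B [Q < >] [B [Q < >] [B [Q < >]]]] )] [B [Q < >] [B [Q < >]]]]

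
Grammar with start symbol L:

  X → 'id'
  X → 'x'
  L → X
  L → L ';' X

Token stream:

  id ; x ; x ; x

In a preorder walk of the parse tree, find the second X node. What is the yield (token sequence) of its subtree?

x

[L [L [L [L [X id]] ; [X x]] ; [X x]] ; [X x]]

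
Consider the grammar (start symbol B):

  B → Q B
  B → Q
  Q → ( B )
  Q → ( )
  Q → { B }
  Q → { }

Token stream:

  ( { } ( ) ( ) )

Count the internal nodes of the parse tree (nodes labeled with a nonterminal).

8

[B [Q ( [B [Q { }] [B [Q ( )] [B [Q ( )]]]] )]]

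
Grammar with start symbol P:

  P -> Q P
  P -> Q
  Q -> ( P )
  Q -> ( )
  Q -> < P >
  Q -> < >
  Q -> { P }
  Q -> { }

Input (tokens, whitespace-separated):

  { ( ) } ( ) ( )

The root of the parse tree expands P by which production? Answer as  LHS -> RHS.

P -> Q P

[P [Q { [P [Q ( )]] }] [P [Q ( )] [P [Q ( )]]]]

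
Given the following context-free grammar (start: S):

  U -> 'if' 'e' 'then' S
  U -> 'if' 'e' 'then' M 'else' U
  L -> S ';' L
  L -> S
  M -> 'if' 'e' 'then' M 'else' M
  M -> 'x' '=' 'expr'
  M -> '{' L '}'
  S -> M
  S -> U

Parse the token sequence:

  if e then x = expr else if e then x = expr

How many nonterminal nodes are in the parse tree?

6

[S [U if e then [M x = expr] else [U if e then [S [M x = expr]]]]]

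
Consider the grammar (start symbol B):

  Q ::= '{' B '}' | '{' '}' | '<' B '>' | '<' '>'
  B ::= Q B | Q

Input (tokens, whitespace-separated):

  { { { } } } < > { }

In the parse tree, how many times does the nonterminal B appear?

[B [Q { [B [Q { [B [Q { }]] }]] }] [B [Q < >] [B [Q { }]]]]

5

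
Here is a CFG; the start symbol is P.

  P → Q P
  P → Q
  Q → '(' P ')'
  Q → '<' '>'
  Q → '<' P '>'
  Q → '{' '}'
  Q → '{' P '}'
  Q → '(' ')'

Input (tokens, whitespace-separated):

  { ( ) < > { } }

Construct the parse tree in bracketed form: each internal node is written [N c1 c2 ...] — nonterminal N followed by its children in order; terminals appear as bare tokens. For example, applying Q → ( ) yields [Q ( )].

P
Q
{ P }
{ Q P }
{ ( ) P }
{ ( ) Q P }
{ ( ) < > P }
{ ( ) < > Q }
{ ( ) < > { } }

[P [Q { [P [Q ( )] [P [Q < >] [P [Q { }]]]] }]]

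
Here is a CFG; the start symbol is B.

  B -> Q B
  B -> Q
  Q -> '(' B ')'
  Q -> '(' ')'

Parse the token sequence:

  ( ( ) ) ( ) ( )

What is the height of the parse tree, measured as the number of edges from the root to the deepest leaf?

4

[B [Q ( [B [Q ( )]] )] [B [Q ( )] [B [Q ( )]]]]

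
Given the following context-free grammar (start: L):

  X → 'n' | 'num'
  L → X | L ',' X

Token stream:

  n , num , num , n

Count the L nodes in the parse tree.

4

[L [L [L [L [X n]] , [X num]] , [X num]] , [X n]]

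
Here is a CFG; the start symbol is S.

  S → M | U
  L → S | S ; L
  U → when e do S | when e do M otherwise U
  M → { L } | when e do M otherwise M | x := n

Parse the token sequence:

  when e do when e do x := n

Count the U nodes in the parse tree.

[S [U when e do [S [U when e do [S [M x := n]]]]]]

2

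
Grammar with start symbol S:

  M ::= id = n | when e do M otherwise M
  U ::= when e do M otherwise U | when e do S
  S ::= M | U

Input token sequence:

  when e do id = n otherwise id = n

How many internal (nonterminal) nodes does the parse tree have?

[S [M when e do [M id = n] otherwise [M id = n]]]

4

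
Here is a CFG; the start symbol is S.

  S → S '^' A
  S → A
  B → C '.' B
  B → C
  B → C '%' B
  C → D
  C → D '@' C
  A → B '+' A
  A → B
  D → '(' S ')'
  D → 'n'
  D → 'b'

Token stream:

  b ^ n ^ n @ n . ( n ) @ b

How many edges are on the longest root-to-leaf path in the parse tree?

11

[S [S [S [A [B [C [D b]]]]] ^ [A [B [C [D n]]]]] ^ [A [B [C [D n] @ [C [D n]]] . [B [C [D ( [S [A [B [C [D n]]]]] )] @ [C [D b]]]]]]]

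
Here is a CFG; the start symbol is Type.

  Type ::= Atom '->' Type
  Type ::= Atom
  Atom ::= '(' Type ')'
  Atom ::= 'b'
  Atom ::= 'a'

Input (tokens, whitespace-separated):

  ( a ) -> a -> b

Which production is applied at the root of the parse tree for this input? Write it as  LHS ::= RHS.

Type ::= Atom '->' Type

[Type [Atom ( [Type [Atom a]] )] -> [Type [Atom a] -> [Type [Atom b]]]]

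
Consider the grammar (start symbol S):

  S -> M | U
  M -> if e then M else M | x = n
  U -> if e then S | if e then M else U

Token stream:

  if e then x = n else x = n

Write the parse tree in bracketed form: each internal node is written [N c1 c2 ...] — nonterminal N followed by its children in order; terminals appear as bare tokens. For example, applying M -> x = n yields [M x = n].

[S [M if e then [M x = n] else [M x = n]]]

S
M
if e then M else M
if e then x = n else M
if e then x = n else x = n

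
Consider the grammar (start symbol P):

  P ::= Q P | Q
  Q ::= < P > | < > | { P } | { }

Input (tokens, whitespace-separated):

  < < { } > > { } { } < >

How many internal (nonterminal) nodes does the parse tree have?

[P [Q < [P [Q < [P [Q { }]] >]] >] [P [Q { }] [P [Q { }] [P [Q < >]]]]]

12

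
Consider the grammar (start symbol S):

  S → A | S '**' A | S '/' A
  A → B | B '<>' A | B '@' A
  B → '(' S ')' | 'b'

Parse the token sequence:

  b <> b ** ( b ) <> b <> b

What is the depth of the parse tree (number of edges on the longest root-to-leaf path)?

6

[S [S [A [B b] <> [A [B b]]]] ** [A [B ( [S [A [B b]]] )] <> [A [B b] <> [A [B b]]]]]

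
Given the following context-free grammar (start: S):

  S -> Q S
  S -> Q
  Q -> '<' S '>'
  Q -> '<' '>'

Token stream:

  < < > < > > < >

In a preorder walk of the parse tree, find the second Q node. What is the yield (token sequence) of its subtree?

< >

[S [Q < [S [Q < >] [S [Q < >]]] >] [S [Q < >]]]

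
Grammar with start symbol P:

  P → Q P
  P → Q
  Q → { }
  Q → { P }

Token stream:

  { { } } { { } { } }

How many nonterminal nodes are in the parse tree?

[P [Q { [P [Q { }]] }] [P [Q { [P [Q { }] [P [Q { }]]] }]]]

10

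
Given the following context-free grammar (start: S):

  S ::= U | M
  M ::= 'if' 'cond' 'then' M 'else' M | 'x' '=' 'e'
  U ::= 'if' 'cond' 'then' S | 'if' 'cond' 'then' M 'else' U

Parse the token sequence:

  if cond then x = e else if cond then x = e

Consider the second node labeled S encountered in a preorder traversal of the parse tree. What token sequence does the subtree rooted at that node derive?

x = e

[S [U if cond then [M x = e] else [U if cond then [S [M x = e]]]]]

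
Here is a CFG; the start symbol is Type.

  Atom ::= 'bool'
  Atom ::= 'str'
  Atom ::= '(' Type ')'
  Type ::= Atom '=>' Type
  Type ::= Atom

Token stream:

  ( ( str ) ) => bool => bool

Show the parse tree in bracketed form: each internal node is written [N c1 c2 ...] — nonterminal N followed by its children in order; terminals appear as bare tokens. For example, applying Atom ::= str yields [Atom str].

[Type [Atom ( [Type [Atom ( [Type [Atom str]] )]] )] => [Type [Atom bool] => [Type [Atom bool]]]]

Type
Atom => Type
( Type ) => Type
( Atom ) => Type
( ( Type ) ) => Type
( ( Atom ) ) => Type
( ( str ) ) => Type
( ( str ) ) => Atom => Type
( ( str ) ) => bool => Type
( ( str ) ) => bool => Atom
( ( str ) ) => bool => bool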